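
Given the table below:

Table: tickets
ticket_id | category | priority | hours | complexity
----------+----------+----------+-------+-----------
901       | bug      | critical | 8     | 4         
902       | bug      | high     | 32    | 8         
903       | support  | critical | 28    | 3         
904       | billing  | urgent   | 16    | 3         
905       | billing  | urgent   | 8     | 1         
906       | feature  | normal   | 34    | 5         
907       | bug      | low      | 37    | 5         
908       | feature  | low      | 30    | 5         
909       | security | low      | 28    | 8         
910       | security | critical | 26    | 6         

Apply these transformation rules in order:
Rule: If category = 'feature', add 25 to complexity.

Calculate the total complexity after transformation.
98

Step 1: Count records where category = 'feature': 2
Step 2: Total bonus added: 2 × 25 = 50
Step 3: Original sum of complexity: 48
Step 4: Final sum = 48 + 50 = 98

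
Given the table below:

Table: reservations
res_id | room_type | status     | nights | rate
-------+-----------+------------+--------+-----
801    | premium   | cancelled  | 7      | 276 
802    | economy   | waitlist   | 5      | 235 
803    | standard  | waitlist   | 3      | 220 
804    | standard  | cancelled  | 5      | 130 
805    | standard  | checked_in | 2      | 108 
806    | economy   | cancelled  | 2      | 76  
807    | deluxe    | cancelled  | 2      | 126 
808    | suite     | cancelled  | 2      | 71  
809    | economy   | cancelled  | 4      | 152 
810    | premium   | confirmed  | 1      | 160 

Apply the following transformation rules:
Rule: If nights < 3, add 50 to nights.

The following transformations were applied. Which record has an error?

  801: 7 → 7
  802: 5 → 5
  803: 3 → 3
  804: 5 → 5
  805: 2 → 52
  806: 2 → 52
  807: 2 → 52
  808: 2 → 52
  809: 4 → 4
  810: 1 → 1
Record 810 has an error. The correct transformed value should be 51, not 1.

Step 1: Check each record against the rule
Step 2: Record 810 has nights = 1
Step 3: Since 1 < 3, the bonus should have been applied
Step 4: Correct value = 51, but claimed value = 1
Conclusion: Record 810 has the error.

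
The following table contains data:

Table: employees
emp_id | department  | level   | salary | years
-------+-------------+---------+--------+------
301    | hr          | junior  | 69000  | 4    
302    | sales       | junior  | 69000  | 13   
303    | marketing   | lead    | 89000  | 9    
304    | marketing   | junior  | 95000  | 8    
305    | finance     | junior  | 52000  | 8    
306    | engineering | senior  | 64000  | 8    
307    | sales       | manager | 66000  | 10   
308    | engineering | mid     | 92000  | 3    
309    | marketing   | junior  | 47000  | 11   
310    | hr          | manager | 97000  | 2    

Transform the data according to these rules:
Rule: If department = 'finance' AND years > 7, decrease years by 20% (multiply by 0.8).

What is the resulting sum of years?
74.4

Step 1: Find records where department = 'finance' AND years > 7
Step 2: 1 records match, summing to 8
Step 3: After multiplier: 8 × 0.8 = 6.4
Step 4: Unaffected records sum: 68
Step 5: Final sum = 6.4 + 68 = 74.4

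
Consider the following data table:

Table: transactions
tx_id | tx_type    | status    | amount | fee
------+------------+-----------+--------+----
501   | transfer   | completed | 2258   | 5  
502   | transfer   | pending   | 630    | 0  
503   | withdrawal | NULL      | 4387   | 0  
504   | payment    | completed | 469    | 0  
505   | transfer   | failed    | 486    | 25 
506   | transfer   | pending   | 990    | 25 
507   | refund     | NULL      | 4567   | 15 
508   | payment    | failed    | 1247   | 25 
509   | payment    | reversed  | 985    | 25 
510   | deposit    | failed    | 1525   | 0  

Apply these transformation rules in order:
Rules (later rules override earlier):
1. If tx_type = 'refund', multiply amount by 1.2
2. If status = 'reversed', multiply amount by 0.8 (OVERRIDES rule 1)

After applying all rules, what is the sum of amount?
18260.4

Step 1: Rule 2 takes priority for records with status = 'reversed'
  - 1 records: 985 × 0.8 = 788.0
Step 2: Rule 1 applies to remaining records with tx_type = 'refund'
  - 1 records: 4567 × 1.2 = 5480.4
Step 3: Other records unchanged: 11992
Step 4: Final sum = 788.0 + 5480.4 + 11992 = 18260.4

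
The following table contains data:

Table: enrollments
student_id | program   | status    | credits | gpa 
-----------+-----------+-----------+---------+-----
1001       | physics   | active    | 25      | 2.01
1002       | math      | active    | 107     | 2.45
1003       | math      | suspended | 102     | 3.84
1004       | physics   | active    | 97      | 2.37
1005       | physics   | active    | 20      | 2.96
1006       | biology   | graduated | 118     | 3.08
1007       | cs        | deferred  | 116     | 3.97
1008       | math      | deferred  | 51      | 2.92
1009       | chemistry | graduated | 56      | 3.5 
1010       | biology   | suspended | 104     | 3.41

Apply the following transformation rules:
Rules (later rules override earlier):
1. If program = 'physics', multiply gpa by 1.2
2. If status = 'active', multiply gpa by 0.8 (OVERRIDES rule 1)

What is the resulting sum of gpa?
28.55

Step 1: Rule 2 takes priority for records with status = 'active'
  - 4 records: 9.79 × 0.8 = 7.83
Step 2: Rule 1 applies to remaining records with program = 'physics'
  - 0 records: 0 × 1.2 = 0.0
Step 3: Other records unchanged: 20.72
Step 4: Final sum = 7.83 + 0.0 + 20.72 = 28.55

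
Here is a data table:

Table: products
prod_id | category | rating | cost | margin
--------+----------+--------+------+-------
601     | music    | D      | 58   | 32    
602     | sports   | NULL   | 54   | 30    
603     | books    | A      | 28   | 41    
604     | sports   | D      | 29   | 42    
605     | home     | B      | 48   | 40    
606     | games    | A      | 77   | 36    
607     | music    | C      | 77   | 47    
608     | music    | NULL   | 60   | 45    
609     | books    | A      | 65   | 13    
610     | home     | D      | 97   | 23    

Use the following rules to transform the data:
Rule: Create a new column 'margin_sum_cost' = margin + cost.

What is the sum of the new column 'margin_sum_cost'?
942

Step 1: For each record, compute margin + cost
Example calculations:
  32 + 58 = 90
  30 + 54 = 84
  41 + 28 = 69
  ...
Step 2: Sum all derived values
Step 3: Total = 942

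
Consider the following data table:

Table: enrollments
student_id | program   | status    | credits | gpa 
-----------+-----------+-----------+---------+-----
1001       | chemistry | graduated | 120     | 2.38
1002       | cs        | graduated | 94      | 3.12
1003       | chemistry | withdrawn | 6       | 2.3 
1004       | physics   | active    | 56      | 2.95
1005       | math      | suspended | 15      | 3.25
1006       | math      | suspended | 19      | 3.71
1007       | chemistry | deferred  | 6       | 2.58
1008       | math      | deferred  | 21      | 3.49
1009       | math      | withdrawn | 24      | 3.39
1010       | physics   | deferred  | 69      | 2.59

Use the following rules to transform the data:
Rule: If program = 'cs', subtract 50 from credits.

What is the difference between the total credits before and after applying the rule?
50

Step 1: Original sum of credits = 430
Step 2: 1 records have program = 'cs'
Step 3: Each affected record changes by -50
Step 4: Total change = 1 × -50 = -50
Step 5: New sum = 430 + -50 = 380
Step 6: Difference = |380 - 430| = 50
        (Sum decreased by 50)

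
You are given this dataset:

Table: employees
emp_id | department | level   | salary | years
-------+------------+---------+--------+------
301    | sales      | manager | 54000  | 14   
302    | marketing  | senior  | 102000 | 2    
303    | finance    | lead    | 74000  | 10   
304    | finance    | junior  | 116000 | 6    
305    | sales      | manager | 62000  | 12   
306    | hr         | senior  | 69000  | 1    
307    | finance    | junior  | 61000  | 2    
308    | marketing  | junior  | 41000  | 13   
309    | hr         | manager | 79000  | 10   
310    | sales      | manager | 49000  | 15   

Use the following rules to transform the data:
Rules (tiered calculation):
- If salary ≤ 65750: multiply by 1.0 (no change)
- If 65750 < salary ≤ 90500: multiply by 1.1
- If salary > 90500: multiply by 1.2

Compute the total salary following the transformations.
772800.0

Step 1: Tier 1 (salary ≤ 65750): 5 records, sum = 267000 × 1.0 = 267000.0
Step 2: Tier 2 (65750 < salary ≤ 90500): 3 records, sum = 222000 × 1.1 = 244200.0
Step 3: Tier 3 (salary > 90500): 2 records, sum = 218000 × 1.2 = 261600.0
Step 4: Final sum = 267000.0 + 244200.0 + 261600.0 = 772800.0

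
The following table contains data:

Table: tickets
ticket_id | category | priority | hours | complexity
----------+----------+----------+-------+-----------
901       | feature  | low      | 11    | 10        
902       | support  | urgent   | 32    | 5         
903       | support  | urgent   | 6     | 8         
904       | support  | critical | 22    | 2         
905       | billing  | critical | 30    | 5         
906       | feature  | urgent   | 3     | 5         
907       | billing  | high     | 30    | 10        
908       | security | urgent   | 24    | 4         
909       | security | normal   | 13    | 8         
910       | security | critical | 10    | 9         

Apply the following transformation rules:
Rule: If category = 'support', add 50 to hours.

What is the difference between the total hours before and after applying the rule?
150

Step 1: Original sum of hours = 181
Step 2: 3 records have category = 'support'
Step 3: Each affected record changes by 50
Step 4: Total change = 3 × 50 = 150
Step 5: New sum = 181 + 150 = 331
Step 6: Difference = |331 - 181| = 150
        (Sum increased by 150)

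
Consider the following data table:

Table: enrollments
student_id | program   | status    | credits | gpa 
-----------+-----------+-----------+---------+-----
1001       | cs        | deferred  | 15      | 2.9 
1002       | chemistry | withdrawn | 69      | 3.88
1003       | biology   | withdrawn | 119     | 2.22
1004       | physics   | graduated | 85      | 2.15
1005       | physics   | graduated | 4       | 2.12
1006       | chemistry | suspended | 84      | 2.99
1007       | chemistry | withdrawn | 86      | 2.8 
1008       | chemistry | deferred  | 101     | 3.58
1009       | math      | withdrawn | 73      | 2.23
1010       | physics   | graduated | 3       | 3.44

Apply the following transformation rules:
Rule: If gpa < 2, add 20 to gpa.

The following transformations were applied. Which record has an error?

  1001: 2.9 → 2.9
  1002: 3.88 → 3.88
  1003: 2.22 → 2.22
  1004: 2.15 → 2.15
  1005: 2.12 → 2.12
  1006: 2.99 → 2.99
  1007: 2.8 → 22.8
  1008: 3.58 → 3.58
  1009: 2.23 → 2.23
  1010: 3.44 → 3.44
Record 1007 has an error. The correct transformed value should be 2.8, not 22.8.

Step 1: Check each record against the rule
Step 2: Record 1007 has gpa = 2.8
Step 3: Since 2.8 >= 2, the bonus should not have been applied
Step 4: Correct value = 2.8, but claimed value = 22.8
Conclusion: Record 1007 has the error.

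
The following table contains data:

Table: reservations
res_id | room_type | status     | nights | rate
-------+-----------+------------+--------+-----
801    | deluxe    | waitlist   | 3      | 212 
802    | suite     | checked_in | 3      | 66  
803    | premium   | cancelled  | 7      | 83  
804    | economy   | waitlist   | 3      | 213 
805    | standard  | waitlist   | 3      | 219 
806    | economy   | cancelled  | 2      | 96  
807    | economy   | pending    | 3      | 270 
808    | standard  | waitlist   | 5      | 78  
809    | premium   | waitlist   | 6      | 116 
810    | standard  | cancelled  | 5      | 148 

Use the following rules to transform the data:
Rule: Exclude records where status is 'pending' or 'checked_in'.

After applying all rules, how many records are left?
8

Step 1: Count records to exclude
  - 1 (pending) + 1 (checked_in) = 2 records
Step 2: Total records: 10
Step 3: Remaining = 10 - 2 = 8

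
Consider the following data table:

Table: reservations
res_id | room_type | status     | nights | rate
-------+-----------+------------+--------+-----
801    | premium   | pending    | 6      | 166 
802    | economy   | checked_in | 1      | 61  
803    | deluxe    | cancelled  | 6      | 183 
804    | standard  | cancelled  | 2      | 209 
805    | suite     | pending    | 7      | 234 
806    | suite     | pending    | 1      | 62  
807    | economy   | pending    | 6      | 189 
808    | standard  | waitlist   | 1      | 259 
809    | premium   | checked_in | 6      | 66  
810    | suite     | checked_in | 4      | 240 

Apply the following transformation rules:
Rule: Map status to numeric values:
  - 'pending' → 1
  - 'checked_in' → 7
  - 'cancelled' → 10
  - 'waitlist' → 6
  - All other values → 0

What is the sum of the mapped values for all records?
51

Step 1: Apply mapping to each record
Step 2: Count by status:
  'pending': 4 records × 1 = 4
  'checked_in': 3 records × 7 = 21
  'cancelled': 2 records × 10 = 20
  'waitlist': 1 records × 6 = 6
Step 3: Sum all mapped values = 51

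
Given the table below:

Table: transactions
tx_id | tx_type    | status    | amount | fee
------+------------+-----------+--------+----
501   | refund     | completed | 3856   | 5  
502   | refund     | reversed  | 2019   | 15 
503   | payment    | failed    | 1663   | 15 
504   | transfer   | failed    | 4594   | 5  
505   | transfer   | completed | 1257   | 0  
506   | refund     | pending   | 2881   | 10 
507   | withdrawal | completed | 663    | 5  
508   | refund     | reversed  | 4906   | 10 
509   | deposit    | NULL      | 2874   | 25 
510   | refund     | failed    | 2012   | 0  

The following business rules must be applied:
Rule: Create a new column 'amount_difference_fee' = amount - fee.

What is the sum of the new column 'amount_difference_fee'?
26635

Step 1: For each record, compute amount - fee
Example calculations:
  3856 - 5 = 3851
  2019 - 15 = 2004
  1663 - 15 = 1648
  ...
Step 2: Sum all derived values
Step 3: Total = 26635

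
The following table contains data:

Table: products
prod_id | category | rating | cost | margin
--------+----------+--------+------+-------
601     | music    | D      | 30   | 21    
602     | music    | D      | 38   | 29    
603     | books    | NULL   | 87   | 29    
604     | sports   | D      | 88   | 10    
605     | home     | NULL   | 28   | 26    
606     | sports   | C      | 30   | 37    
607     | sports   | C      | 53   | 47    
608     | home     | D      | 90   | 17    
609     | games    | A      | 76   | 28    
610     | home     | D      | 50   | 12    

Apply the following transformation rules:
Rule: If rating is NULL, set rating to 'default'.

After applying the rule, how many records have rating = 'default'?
2

Step 1: Count records where rating IS NULL
Step 2: Found 2 records with NULL rating
Step 3: These records will have rating set to 'default'
Step 4: Records already having rating = 'default': 0
Step 5: Answer: 2 + 0 = 2 records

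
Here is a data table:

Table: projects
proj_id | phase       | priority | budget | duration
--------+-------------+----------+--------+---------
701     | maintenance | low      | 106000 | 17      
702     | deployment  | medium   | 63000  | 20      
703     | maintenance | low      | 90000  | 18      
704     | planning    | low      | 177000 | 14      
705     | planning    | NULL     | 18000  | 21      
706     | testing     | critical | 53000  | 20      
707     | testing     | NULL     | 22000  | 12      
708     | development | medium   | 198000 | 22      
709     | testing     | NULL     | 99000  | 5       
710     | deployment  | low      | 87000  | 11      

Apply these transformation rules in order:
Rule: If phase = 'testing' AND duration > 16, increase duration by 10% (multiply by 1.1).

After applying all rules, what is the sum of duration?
162.0

Step 1: Find records where phase = 'testing' AND duration > 16
Step 2: 1 records match, summing to 20
Step 3: After multiplier: 20 × 1.1 = 22.0
Step 4: Unaffected records sum: 140
Step 5: Final sum = 22.0 + 140 = 162.0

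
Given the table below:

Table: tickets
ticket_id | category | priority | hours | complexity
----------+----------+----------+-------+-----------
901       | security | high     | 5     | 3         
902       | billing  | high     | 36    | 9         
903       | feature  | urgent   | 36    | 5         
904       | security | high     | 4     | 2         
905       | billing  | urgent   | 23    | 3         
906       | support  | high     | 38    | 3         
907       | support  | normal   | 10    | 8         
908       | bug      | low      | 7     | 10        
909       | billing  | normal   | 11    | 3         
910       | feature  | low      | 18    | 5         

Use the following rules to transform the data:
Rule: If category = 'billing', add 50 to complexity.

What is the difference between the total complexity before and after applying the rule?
150

Step 1: Original sum of complexity = 51
Step 2: 3 records have category = 'billing'
Step 3: Each affected record changes by 50
Step 4: Total change = 3 × 50 = 150
Step 5: New sum = 51 + 150 = 201
Step 6: Difference = |201 - 51| = 150
        (Sum increased by 150)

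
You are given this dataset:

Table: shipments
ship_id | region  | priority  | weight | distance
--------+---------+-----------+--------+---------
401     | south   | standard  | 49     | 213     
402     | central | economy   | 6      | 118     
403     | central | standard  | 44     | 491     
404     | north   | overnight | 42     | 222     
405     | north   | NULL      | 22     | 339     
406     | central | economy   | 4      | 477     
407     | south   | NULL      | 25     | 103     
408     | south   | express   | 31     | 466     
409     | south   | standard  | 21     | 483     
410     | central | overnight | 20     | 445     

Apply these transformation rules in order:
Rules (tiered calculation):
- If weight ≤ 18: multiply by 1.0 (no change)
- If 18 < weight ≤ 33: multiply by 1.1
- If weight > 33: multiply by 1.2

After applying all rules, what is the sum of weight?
302.9

Step 1: Tier 1 (weight ≤ 18): 2 records, sum = 10 × 1.0 = 10.0
Step 2: Tier 2 (18 < weight ≤ 33): 5 records, sum = 119 × 1.1 = 130.9
Step 3: Tier 3 (weight > 33): 3 records, sum = 135 × 1.2 = 162.0
Step 4: Final sum = 10.0 + 130.9 + 162.0 = 302.9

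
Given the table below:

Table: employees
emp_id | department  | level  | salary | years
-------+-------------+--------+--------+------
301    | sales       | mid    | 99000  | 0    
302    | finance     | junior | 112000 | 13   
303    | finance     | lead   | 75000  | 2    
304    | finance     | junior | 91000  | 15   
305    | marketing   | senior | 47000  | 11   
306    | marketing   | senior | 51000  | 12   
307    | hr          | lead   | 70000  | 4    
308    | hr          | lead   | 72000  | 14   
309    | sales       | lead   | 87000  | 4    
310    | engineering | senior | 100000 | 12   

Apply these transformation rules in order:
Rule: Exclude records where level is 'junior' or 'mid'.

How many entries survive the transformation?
7

Step 1: Count records to exclude
  - 2 (junior) + 1 (mid) = 3 records
Step 2: Total records: 10
Step 3: Remaining = 10 - 3 = 7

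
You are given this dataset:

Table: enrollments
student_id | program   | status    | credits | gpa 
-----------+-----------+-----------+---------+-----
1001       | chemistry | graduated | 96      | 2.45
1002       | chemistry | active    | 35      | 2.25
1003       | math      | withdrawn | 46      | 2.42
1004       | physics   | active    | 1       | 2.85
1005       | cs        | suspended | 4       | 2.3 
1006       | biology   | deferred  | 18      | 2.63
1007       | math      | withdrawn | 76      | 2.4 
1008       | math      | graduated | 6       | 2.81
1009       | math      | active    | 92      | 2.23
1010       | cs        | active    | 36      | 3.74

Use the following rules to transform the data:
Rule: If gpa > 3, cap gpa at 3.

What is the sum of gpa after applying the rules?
25.34

Step 1: 1 records have gpa > 3
Step 2: These records originally summed to 3.74
Step 3: After capping: 1 × 3 = 3
Step 4: Unaffected records sum: 22.34
Step 5: Final sum = 3 + 22.34 = 25.34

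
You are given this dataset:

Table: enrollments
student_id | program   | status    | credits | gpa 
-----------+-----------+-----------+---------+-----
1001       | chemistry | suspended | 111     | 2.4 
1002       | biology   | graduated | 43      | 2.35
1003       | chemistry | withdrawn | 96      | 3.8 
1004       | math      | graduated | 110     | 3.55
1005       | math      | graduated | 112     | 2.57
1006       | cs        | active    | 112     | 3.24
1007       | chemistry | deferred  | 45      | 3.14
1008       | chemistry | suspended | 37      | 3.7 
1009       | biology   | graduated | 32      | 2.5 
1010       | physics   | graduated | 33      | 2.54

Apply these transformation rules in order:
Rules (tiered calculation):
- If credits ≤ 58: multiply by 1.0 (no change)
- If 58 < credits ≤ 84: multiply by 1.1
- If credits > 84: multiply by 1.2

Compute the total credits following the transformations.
839.2

Step 1: Tier 1 (credits ≤ 58): 5 records, sum = 190 × 1.0 = 190.0
Step 2: Tier 2 (58 < credits ≤ 84): 0 records, sum = 0 × 1.1 = 0.0
Step 3: Tier 3 (credits > 84): 5 records, sum = 541 × 1.2 = 649.2
Step 4: Final sum = 190.0 + 0.0 + 649.2 = 839.2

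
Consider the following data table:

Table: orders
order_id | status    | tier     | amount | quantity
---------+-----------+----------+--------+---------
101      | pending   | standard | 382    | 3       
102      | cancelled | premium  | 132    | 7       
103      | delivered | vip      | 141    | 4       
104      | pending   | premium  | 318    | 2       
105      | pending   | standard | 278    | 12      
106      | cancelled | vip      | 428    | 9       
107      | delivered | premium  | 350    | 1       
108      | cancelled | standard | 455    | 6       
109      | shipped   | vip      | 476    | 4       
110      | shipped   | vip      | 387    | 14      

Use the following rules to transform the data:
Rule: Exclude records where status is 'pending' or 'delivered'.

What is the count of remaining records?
5

Step 1: Count records to exclude
  - 3 (pending) + 2 (delivered) = 5 records
Step 2: Total records: 10
Step 3: Remaining = 10 - 5 = 5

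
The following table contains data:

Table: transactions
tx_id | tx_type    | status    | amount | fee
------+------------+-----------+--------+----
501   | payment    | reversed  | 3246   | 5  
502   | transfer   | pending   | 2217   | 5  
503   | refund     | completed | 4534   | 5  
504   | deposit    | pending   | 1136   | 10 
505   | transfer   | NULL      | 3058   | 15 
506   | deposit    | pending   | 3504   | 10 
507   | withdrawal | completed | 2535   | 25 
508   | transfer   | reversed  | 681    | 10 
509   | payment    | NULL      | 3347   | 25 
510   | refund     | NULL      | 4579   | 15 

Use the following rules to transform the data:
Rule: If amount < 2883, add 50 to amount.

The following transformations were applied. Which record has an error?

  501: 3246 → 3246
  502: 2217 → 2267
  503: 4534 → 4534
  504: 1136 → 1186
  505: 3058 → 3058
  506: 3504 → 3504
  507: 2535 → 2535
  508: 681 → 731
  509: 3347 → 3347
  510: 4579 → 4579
Record 507 has an error. The correct transformed value should be 2585, not 2535.

Step 1: Check each record against the rule
Step 2: Record 507 has amount = 2535
Step 3: Since 2535 < 2883, the bonus should have been applied
Step 4: Correct value = 2585, but claimed value = 2535
Conclusion: Record 507 has the error.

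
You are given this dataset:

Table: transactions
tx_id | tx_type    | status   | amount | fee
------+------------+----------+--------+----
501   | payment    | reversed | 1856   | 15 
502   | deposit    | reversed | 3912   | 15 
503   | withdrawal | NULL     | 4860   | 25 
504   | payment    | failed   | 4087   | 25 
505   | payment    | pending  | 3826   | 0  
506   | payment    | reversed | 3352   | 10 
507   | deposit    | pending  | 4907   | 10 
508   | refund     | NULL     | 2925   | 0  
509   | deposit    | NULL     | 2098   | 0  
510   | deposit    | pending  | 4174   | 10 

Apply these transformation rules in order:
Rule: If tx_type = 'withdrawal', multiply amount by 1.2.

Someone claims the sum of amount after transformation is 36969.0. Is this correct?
Yes, the result is correct.

Step 1: Calculate the correct sum after transformation
Step 2: Apply multiplier 1.2 to records where tx_type = 'withdrawal'
Step 3: Correct result = 36969.0
Step 4: Claimed result = 36969.0
Step 5: 36969.0 = 36969.0 ✓
Conclusion: The claimed result is correct.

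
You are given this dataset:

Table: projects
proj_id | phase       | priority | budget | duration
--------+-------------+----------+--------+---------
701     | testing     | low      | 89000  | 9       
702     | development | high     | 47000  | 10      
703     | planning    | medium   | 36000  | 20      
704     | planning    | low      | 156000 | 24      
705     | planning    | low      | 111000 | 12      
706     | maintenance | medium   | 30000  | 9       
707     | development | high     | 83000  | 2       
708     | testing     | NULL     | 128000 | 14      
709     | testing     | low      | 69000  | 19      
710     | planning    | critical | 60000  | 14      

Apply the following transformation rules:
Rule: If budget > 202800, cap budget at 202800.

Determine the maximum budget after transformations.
156000

Step 1: Original maximum budget = 156000
Step 2: Check cap of 202800 against maximum
Step 3: No records exceed the cap (max 156000 <= cap 202800), so no capping applies
Step 4: Maximum after transformation = 156000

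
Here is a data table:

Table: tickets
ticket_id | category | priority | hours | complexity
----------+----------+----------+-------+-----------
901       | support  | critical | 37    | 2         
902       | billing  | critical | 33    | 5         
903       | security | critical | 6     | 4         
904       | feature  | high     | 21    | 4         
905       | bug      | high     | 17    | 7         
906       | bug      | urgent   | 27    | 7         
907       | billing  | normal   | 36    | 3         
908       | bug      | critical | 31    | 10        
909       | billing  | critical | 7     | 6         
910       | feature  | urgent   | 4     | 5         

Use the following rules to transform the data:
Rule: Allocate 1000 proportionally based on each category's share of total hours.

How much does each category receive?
billing: 347.03, bug: 342.47, feature: 114.16, security: 27.4, support: 168.95

Step 1: Calculate total hours = 219
Step 2: Calculate each category's proportion:
  billing: 76/219 = 34.70% → 347.03
  bug: 75/219 = 34.25% → 342.47
  feature: 25/219 = 11.42% → 114.16
  security: 6/219 = 2.74% → 27.4
  support: 37/219 = 16.89% → 168.95
Step 3: Verify: sum of allocations ≈ 1000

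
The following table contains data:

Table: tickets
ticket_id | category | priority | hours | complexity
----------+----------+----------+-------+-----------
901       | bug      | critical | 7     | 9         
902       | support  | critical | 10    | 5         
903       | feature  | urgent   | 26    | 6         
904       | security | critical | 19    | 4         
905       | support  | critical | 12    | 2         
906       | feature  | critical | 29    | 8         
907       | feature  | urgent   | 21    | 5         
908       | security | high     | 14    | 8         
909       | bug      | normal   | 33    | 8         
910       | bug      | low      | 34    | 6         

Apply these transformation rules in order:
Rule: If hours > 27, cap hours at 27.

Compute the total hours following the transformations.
190

Step 1: 3 records have hours > 27
Step 2: These records originally summed to 96
Step 3: After capping: 3 × 27 = 81
Step 4: Unaffected records sum: 109
Step 5: Final sum = 81 + 109 = 190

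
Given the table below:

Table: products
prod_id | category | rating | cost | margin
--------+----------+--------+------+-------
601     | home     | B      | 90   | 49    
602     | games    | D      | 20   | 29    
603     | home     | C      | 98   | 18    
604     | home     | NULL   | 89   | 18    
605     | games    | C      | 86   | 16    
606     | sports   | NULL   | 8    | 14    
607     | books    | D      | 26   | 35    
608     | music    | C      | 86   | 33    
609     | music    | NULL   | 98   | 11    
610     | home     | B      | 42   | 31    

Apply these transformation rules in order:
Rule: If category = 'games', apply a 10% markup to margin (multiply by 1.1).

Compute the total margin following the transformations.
258.5

Step 1: Records with category = 'games' have total margin = 45
Step 2: Apply multiplier: 45 × 1.1 = 49.5
Step 3: Other records total: 209
Step 4: Final sum = 49.5 + 209 = 258.5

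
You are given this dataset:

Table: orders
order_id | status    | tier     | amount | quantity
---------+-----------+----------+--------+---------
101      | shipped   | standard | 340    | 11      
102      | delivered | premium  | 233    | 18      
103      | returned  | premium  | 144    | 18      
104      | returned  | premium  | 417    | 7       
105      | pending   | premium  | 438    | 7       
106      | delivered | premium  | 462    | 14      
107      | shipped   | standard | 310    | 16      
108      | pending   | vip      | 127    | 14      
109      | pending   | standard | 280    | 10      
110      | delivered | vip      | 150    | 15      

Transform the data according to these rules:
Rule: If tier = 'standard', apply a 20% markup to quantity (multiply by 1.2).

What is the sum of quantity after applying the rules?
137.4

Step 1: Records with tier = 'standard' have total quantity = 37
Step 2: Apply multiplier: 37 × 1.2 = 44.4
Step 3: Other records total: 93
Step 4: Final sum = 44.4 + 93 = 137.4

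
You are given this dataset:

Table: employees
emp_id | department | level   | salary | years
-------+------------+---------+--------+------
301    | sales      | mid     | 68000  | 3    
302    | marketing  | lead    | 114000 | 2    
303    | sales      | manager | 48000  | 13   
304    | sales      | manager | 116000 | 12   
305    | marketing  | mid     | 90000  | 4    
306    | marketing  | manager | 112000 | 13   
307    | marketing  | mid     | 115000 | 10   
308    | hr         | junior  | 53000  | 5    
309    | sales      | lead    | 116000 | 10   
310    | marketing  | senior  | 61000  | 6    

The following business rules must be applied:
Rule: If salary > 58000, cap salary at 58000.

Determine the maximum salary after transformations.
58000

Step 1: Original maximum salary = 116000
Step 2: Apply cap at 58000
Step 3: 8 records had salary > 58000 and were capped
Step 4: Maximum after transformation = 58000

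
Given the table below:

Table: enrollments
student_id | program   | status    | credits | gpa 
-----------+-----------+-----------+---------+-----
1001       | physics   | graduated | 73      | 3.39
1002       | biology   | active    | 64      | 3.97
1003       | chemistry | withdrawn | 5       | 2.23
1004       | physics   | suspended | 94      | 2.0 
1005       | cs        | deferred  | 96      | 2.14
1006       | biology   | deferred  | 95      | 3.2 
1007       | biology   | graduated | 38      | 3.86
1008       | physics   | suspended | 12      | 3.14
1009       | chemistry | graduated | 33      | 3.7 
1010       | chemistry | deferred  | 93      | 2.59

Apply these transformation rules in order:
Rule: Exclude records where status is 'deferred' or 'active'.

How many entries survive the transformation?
6

Step 1: Count records to exclude
  - 3 (deferred) + 1 (active) = 4 records
Step 2: Total records: 10
Step 3: Remaining = 10 - 4 = 6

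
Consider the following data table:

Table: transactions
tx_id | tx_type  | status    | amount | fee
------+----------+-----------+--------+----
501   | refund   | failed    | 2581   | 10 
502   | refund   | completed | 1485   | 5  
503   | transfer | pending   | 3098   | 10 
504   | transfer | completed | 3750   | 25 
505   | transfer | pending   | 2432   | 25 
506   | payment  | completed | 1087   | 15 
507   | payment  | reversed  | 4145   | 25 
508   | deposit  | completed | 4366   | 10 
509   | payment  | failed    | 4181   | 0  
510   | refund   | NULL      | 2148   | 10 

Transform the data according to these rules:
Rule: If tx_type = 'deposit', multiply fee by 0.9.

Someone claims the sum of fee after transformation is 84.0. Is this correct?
No, the correct result is 134.0.

Step 1: Calculate the correct sum after transformation
Step 2: Apply multiplier 0.9 to records where tx_type = 'deposit'
Step 3: Correct result = 134.0
Step 4: Claimed result = 84.0
Step 5: 134.0 ≠ 84.0
Conclusion: The claimed result is incorrect. The correct answer is 134.0.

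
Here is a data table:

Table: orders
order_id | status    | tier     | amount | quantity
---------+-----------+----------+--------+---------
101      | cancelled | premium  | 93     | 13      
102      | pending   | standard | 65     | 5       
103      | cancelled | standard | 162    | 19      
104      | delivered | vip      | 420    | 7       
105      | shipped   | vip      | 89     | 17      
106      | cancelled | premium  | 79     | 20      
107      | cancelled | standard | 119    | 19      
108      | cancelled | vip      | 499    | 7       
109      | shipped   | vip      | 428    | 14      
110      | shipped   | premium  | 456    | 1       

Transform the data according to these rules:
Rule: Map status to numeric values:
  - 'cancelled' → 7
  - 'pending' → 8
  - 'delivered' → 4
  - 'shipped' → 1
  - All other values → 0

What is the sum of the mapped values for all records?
50

Step 1: Apply mapping to each record
Step 2: Count by status:
  'cancelled': 5 records × 7 = 35
  'pending': 1 records × 8 = 8
  'delivered': 1 records × 4 = 4
  'shipped': 3 records × 1 = 3
Step 3: Sum all mapped values = 50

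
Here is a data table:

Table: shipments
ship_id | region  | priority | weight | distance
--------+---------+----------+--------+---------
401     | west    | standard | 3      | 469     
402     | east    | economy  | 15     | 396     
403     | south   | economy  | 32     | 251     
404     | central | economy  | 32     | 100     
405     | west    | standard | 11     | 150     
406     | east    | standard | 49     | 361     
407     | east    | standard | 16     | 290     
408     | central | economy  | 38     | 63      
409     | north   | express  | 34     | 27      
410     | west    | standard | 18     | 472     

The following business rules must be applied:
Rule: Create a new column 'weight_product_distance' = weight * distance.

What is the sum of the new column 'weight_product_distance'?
54366

Step 1: For each record, compute weight * distance
Example calculations:
  3 * 469 = 1407
  15 * 396 = 5940
  32 * 251 = 8032
  ...
Step 2: Sum all derived values
Step 3: Total = 54366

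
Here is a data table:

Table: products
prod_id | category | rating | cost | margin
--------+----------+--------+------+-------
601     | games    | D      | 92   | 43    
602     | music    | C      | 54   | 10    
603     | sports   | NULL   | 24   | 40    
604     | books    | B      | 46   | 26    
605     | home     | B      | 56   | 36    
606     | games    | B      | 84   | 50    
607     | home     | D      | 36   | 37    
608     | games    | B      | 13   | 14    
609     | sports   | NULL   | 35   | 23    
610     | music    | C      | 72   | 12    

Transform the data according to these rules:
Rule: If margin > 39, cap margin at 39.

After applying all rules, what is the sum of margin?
275

Step 1: 3 records have margin > 39
Step 2: These records originally summed to 133
Step 3: After capping: 3 × 39 = 117
Step 4: Unaffected records sum: 158
Step 5: Final sum = 117 + 158 = 275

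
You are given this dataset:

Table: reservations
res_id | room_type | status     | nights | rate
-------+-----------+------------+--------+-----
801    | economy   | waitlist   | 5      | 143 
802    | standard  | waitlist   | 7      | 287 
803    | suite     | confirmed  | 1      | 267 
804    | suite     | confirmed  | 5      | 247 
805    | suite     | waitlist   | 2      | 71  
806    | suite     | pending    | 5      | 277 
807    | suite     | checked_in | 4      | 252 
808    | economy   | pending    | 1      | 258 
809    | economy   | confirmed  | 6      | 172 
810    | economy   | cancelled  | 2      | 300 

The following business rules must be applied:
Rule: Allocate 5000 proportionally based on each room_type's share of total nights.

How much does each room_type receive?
economy: 1842.11, standard: 921.05, suite: 2236.84

Step 1: Calculate total nights = 38
Step 2: Calculate each room_type's proportion:
  economy: 14/38 = 36.84% → 1842.11
  standard: 7/38 = 18.42% → 921.05
  suite: 17/38 = 44.74% → 2236.84
Step 3: Verify: sum of allocations ≈ 5000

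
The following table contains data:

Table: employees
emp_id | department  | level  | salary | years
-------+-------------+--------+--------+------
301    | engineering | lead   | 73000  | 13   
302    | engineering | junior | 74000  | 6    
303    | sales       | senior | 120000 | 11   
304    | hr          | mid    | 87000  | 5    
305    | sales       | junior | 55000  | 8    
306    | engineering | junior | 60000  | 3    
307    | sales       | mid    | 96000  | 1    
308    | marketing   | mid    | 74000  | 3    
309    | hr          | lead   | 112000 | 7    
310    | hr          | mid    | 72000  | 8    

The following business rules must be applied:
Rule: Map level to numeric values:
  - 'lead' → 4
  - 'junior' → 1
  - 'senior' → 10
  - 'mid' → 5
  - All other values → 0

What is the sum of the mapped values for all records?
41

Step 1: Apply mapping to each record
Step 2: Count by status:
  'lead': 2 records × 4 = 8
  'junior': 3 records × 1 = 3
  'senior': 1 records × 10 = 10
  'mid': 4 records × 5 = 20
Step 3: Sum all mapped values = 41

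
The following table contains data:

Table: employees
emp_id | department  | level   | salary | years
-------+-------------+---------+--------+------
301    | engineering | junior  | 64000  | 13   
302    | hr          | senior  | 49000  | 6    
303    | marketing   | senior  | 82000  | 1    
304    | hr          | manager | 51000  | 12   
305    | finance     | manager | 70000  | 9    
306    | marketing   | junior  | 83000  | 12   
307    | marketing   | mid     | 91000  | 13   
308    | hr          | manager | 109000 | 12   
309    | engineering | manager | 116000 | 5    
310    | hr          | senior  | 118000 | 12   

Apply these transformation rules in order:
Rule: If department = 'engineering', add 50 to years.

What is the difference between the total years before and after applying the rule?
100

Step 1: Original sum of years = 95
Step 2: 2 records have department = 'engineering'
Step 3: Each affected record changes by 50
Step 4: Total change = 2 × 50 = 100
Step 5: New sum = 95 + 100 = 195
Step 6: Difference = |195 - 95| = 100
        (Sum increased by 100)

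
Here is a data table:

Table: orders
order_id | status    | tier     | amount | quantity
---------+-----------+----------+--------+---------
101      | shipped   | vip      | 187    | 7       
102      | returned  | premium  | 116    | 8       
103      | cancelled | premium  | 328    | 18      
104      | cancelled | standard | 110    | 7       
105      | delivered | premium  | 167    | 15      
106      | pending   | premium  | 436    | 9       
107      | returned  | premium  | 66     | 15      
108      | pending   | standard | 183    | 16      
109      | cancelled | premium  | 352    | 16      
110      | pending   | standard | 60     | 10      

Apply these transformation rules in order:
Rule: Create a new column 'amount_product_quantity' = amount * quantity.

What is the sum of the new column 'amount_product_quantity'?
25490

Step 1: For each record, compute amount * quantity
Example calculations:
  187 * 7 = 1309
  116 * 8 = 928
  328 * 18 = 5904
  ...
Step 2: Sum all derived values
Step 3: Total = 25490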